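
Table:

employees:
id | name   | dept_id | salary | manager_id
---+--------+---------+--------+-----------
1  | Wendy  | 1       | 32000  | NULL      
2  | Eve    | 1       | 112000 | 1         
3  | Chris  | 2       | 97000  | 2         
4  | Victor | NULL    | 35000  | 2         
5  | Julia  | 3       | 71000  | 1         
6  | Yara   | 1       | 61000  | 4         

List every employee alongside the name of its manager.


This is a self-join: employees is joined to a second copy of itself, matching each row's manager_id to another row's id. Use LEFT JOIN so rows with manager_id=NULL are kept.
  - employee 1 (Wendy): manager_id=NULL -> NULL
  - employee 2 (Eve): manager_id=1 -> Wendy
  - employee 3 (Chris): manager_id=2 -> Eve
  - employee 4 (Victor): manager_id=2 -> Eve
  - employee 5 (Julia): manager_id=1 -> Wendy
  - employee 6 (Yara): manager_id=4 -> Victor

SQL:
SELECT a.name AS item, b.name AS manager
FROM employees a
LEFT JOIN employees b ON a.manager_id = b.id

Result:
item   | manager
-------+--------
Wendy  | NULL   
Eve    | Wendy  
Chris  | Eve    
Victor | Eve    
Julia  | Wendy  
Yara   | Victor 


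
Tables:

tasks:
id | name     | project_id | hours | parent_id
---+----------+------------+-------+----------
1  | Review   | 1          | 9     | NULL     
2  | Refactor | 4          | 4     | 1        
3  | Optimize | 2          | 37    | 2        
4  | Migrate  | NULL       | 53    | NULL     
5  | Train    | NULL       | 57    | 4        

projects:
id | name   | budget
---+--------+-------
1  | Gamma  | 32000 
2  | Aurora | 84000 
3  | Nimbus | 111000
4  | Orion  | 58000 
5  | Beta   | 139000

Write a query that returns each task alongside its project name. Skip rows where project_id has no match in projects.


INNER JOIN keeps only tasks rows whose project_id matches an id in projects. Walk through each task:
  - task 1 (Review): project_id=1 -> matches Gamma
  - task 2 (Refactor): project_id=4 -> matches Orion
  - task 3 (Optimize): project_id=2 -> matches Aurora
  - task 4 (Migrate): project_id=NULL, no match -> dropped
  - task 5 (Train): project_id=NULL, no match -> dropped
So 2 of 5 rows are dropped.

SQL:
SELECT a.name, b.name AS project
FROM tasks a
INNER JOIN projects b ON a.project_id = b.id

Result:
name     | project
---------+--------
Review   | Gamma  
Refactor | Orion  
Optimize | Aurora 


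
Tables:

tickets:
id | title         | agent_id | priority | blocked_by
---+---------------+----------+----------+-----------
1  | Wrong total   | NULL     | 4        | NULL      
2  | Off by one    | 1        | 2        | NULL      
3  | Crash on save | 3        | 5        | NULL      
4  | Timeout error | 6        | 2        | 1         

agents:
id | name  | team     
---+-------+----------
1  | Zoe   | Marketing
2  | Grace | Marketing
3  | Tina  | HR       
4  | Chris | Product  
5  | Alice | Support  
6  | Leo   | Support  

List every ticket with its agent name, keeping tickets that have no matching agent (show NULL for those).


LEFT JOIN keeps every row from tickets (the left table); where agent_id has no match in agents, the agent columns become NULL. Walk through each ticket:
  - ticket 1 (Wrong total): agent_id=NULL, no match -> kept with NULL
  - ticket 2 (Off by one): agent_id=1 -> matches Zoe
  - ticket 3 (Crash on save): agent_id=3 -> matches Tina
  - ticket 4 (Timeout error): agent_id=6 -> matches Leo
All 4 rows appear; 1 has NULL agent.

SQL:
SELECT a.title, b.name AS agent
FROM tickets a
LEFT JOIN agents b ON a.agent_id = b.id

Result:
title         | agent
--------------+------
Wrong total   | NULL 
Off by one    | Zoe  
Crash on save | Tina 
Timeout error | Leo  


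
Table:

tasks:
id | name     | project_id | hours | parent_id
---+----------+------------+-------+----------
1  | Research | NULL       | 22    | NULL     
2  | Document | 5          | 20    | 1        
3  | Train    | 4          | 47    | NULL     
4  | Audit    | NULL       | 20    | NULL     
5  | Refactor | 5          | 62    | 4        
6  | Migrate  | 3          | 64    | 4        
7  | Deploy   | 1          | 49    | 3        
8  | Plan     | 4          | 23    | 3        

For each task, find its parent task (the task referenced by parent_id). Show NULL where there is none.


This is a self-join: tasks is joined to a second copy of itself, matching each row's parent_id to another row's id. Use LEFT JOIN so rows with parent_id=NULL are kept.
  - task 1 (Research): parent_id=NULL -> NULL
  - task 2 (Document): parent_id=1 -> Research
  - task 3 (Train): parent_id=NULL -> NULL
  - task 4 (Audit): parent_id=NULL -> NULL
  - task 5 (Refactor): parent_id=4 -> Audit
  - task 6 (Migrate): parent_id=4 -> Audit
  - task 7 (Deploy): parent_id=3 -> Train
  - task 8 (Plan): parent_id=3 -> Train

SQL:
SELECT a.name AS item, b.name AS parent
FROM tasks a
LEFT JOIN tasks b ON a.parent_id = b.id

Result:
item     | parent  
---------+---------
Research | NULL    
Document | Research
Train    | NULL    
Audit    | NULL    
Refactor | Audit   
Migrate  | Audit   
Deploy   | Train   
Plan     | Train   


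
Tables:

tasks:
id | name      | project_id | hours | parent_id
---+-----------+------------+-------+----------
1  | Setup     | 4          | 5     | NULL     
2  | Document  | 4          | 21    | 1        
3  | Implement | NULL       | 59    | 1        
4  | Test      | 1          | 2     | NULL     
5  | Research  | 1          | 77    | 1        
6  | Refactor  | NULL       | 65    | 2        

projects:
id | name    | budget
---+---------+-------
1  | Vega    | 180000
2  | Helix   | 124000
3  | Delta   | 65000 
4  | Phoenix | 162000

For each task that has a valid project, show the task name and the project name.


INNER JOIN keeps only tasks rows whose project_id matches an id in projects. Walk through each task:
  - task 1 (Setup): project_id=4 -> matches Phoenix
  - task 2 (Document): project_id=4 -> matches Phoenix
  - task 3 (Implement): project_id=NULL, no match -> dropped
  - task 4 (Test): project_id=1 -> matches Vega
  - task 5 (Research): project_id=1 -> matches Vega
  - task 6 (Refactor): project_id=NULL, no match -> dropped
So 2 of 6 rows are dropped.

SQL:
SELECT a.name, b.name AS project
FROM tasks a
INNER JOIN projects b ON a.project_id = b.id

Result:
name     | project
---------+--------
Setup    | Phoenix
Document | Phoenix
Test     | Vega   
Research | Vega   


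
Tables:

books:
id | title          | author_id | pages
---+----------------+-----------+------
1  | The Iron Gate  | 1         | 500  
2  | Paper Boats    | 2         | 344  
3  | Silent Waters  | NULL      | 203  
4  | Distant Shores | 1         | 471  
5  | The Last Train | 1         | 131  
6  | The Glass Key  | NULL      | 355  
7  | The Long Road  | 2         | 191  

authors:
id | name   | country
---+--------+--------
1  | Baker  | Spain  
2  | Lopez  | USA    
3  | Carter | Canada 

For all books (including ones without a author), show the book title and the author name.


LEFT JOIN keeps every row from books (the left table); where author_id has no match in authors, the author columns become NULL. Walk through each book:
  - book 1 (The Iron Gate): author_id=1 -> matches Baker
  - book 2 (Paper Boats): author_id=2 -> matches Lopez
  - book 3 (Silent Waters): author_id=NULL, no match -> kept with NULL
  - book 4 (Distant Shores): author_id=1 -> matches Baker
  - book 5 (The Last Train): author_id=1 -> matches Baker
  - book 6 (The Glass Key): author_id=NULL, no match -> kept with NULL
  - book 7 (The Long Road): author_id=2 -> matches Lopez
All 7 rows appear; 2 have NULL author.

SQL:
SELECT a.title, b.name AS author
FROM books a
LEFT JOIN authors b ON a.author_id = b.id

Result:
title          | author
---------------+-------
The Iron Gate  | Baker 
Paper Boats    | Lopez 
Silent Waters  | NULL  
Distant Shores | Baker 
The Last Train | Baker 
The Glass Key  | NULL  
The Long Road  | Lopez 


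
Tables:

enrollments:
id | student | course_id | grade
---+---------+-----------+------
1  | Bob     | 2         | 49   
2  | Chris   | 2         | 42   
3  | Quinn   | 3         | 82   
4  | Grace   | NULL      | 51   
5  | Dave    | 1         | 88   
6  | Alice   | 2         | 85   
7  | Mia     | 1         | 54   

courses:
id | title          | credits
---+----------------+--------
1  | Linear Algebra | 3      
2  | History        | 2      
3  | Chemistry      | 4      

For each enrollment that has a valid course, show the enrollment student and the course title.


INNER JOIN keeps only enrollments rows whose course_id matches an id in courses. Walk through each enrollment:
  - enrollment 1 (Bob): course_id=2 -> matches History
  - enrollment 2 (Chris): course_id=2 -> matches History
  - enrollment 3 (Quinn): course_id=3 -> matches Chemistry
  - enrollment 4 (Grace): course_id=NULL, no match -> dropped
  - enrollment 5 (Dave): course_id=1 -> matches Linear Algebra
  - enrollment 6 (Alice): course_id=2 -> matches History
  - enrollment 7 (Mia): course_id=1 -> matches Linear Algebra
So 1 of 7 rows is dropped.

SQL:
SELECT a.student, b.title AS course
FROM enrollments a
INNER JOIN courses b ON a.course_id = b.id

Result:
student | course        
--------+---------------
Bob     | History       
Chris   | History       
Quinn   | Chemistry     
Dave    | Linear Algebra
Alice   | History       
Mia     | Linear Algebra


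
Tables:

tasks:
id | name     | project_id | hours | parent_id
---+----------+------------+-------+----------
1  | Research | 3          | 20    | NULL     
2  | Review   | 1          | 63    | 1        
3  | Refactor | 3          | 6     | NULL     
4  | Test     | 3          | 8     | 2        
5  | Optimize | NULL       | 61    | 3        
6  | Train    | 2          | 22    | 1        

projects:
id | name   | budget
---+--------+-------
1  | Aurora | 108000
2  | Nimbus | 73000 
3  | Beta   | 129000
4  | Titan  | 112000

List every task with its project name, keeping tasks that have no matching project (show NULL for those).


LEFT JOIN keeps every row from tasks (the left table); where project_id has no match in projects, the project columns become NULL. Walk through each task:
  - task 1 (Research): project_id=3 -> matches Beta
  - task 2 (Review): project_id=1 -> matches Aurora
  - task 3 (Refactor): project_id=3 -> matches Beta
  - task 4 (Test): project_id=3 -> matches Beta
  - task 5 (Optimize): project_id=NULL, no match -> kept with NULL
  - task 6 (Train): project_id=2 -> matches Nimbus
All 6 rows appear; 1 has NULL project.

SQL:
SELECT a.name, b.name AS project
FROM tasks a
LEFT JOIN projects b ON a.project_id = b.id

Result:
name     | project
---------+--------
Research | Beta   
Review   | Aurora 
Refactor | Beta   
Test     | Beta   
Optimize | NULL   
Train    | Nimbus 


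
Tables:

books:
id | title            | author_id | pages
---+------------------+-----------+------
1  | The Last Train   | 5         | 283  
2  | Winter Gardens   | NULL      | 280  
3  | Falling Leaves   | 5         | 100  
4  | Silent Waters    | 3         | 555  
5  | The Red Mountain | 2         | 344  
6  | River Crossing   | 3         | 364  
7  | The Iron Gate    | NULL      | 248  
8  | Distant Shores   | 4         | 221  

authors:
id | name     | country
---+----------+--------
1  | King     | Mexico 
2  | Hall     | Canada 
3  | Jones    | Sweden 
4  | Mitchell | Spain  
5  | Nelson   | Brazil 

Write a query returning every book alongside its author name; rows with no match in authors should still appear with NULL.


LEFT JOIN keeps every row from books (the left table); where author_id has no match in authors, the author columns become NULL. Walk through each book:
  - book 1 (The Last Train): author_id=5 -> matches Nelson
  - book 2 (Winter Gardens): author_id=NULL, no match -> kept with NULL
  - book 3 (Falling Leaves): author_id=5 -> matches Nelson
  - book 4 (Silent Waters): author_id=3 -> matches Jones
  - book 5 (The Red Mountain): author_id=2 -> matches Hall
  - book 6 (River Crossing): author_id=3 -> matches Jones
  - book 7 (The Iron Gate): author_id=NULL, no match -> kept with NULL
  - book 8 (Distant Shores): author_id=4 -> matches Mitchell
All 8 rows appear; 2 have NULL author.

SQL:
SELECT a.title, b.name AS author
FROM books a
LEFT JOIN authors b ON a.author_id = b.id

Result:
title            | author  
-----------------+---------
The Last Train   | Nelson  
Winter Gardens   | NULL    
Falling Leaves   | Nelson  
Silent Waters    | Jones   
The Red Mountain | Hall    
River Crossing   | Jones   
The Iron Gate    | NULL    
Distant Shores   | Mitchell


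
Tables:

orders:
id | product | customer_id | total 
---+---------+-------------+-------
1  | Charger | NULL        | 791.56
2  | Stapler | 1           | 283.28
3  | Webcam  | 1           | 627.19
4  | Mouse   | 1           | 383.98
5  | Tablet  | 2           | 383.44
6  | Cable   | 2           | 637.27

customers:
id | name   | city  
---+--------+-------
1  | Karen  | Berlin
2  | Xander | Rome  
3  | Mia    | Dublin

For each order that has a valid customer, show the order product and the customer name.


INNER JOIN keeps only orders rows whose customer_id matches an id in customers. Walk through each order:
  - order 1 (Charger): customer_id=NULL, no match -> dropped
  - order 2 (Stapler): customer_id=1 -> matches Karen
  - order 3 (Webcam): customer_id=1 -> matches Karen
  - order 4 (Mouse): customer_id=1 -> matches Karen
  - order 5 (Tablet): customer_id=2 -> matches Xander
  - order 6 (Cable): customer_id=2 -> matches Xander
So 1 of 6 rows is dropped.

SQL:
SELECT a.product, b.name AS customer
FROM orders a
INNER JOIN customers b ON a.customer_id = b.id

Result:
product | customer
--------+---------
Stapler | Karen   
Webcam  | Karen   
Mouse   | Karen   
Tablet  | Xander  
Cable   | Xander  


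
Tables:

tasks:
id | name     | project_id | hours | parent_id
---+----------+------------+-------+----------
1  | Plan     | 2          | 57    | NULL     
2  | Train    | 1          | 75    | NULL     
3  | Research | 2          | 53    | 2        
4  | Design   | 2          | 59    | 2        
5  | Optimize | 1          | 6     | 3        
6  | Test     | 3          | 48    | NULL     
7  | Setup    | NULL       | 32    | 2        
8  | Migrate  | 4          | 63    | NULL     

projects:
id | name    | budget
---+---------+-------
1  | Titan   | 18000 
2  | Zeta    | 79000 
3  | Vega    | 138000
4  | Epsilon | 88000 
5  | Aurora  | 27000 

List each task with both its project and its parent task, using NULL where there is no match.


Two LEFT JOINs from the same base table tasks: one to projects via project_id, one to tasks itself via parent_id. Both are LEFT so every task is preserved.
Match against projects:
  - task 1 (Plan): project_id=2 -> matches Zeta
  - task 2 (Train): project_id=1 -> matches Titan
  - task 3 (Research): project_id=2 -> matches Zeta
  - task 4 (Design): project_id=2 -> matches Zeta
  - task 5 (Optimize): project_id=1 -> matches Titan
  - task 6 (Test): project_id=3 -> matches Vega
  - task 7 (Setup): project_id=NULL, no match -> kept with NULL
  - task 8 (Migrate): project_id=4 -> matches Epsilon
Match against tasks (self):
  - task 1 (Plan): parent_id=NULL -> NULL
  - task 2 (Train): parent_id=NULL -> NULL
  - task 3 (Research): parent_id=2 -> Train
  - task 4 (Design): parent_id=2 -> Train
  - task 5 (Optimize): parent_id=3 -> Research
  - task 6 (Test): parent_id=NULL -> NULL
  - task 7 (Setup): parent_id=2 -> Train
  - task 8 (Migrate): parent_id=NULL -> NULL

SQL:
SELECT a.name, b.name AS project, c.name AS parent
FROM tasks a
LEFT JOIN projects b ON a.project_id = b.id
LEFT JOIN tasks c ON a.parent_id = c.id

Result:
name     | project | parent  
---------+---------+---------
Plan     | Zeta    | NULL    
Train    | Titan   | NULL    
Research | Zeta    | Train   
Design   | Zeta    | Train   
Optimize | Titan   | Research
Test     | Vega    | NULL    
Setup    | NULL    | Train   
Migrate  | Epsilon | NULL    


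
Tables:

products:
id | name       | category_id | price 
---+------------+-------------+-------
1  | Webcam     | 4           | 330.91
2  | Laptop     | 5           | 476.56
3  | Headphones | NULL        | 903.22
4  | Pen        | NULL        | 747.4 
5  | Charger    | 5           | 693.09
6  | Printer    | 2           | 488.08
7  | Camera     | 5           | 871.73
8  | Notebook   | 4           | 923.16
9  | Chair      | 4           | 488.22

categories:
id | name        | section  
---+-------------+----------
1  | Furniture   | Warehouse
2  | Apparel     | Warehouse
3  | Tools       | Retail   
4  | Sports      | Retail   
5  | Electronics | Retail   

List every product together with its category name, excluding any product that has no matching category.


INNER JOIN keeps only products rows whose category_id matches an id in categories. Walk through each product:
  - product 1 (Webcam): category_id=4 -> matches Sports
  - product 2 (Laptop): category_id=5 -> matches Electronics
  - product 3 (Headphones): category_id=NULL, no match -> dropped
  - product 4 (Pen): category_id=NULL, no match -> dropped
  - product 5 (Charger): category_id=5 -> matches Electronics
  - product 6 (Printer): category_id=2 -> matches Apparel
  - product 7 (Camera): category_id=5 -> matches Electronics
  - product 8 (Notebook): category_id=4 -> matches Sports
  - product 9 (Chair): category_id=4 -> matches Sports
So 2 of 9 rows are dropped.

SQL:
SELECT a.name, b.name AS category
FROM products a
INNER JOIN categories b ON a.category_id = b.id

Result:
name     | category   
---------+------------
Webcam   | Sports     
Laptop   | Electronics
Charger  | Electronics
Printer  | Apparel    
Camera   | Electronics
Notebook | Sports     
Chair    | Sports     


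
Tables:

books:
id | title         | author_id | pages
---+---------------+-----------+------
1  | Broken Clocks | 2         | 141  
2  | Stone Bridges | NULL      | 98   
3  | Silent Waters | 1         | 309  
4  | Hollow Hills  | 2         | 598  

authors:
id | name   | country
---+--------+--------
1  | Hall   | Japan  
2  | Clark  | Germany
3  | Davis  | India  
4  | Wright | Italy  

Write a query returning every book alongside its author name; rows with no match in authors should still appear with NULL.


LEFT JOIN keeps every row from books (the left table); where author_id has no match in authors, the author columns become NULL. Walk through each book:
  - book 1 (Broken Clocks): author_id=2 -> matches Clark
  - book 2 (Stone Bridges): author_id=NULL, no match -> kept with NULL
  - book 3 (Silent Waters): author_id=1 -> matches Hall
  - book 4 (Hollow Hills): author_id=2 -> matches Clark
All 4 rows appear; 1 has NULL author.

SQL:
SELECT a.title, b.name AS author
FROM books a
LEFT JOIN authors b ON a.author_id = b.id

Result:
title         | author
--------------+-------
Broken Clocks | Clark 
Stone Bridges | NULL  
Silent Waters | Hall  
Hollow Hills  | Clark 


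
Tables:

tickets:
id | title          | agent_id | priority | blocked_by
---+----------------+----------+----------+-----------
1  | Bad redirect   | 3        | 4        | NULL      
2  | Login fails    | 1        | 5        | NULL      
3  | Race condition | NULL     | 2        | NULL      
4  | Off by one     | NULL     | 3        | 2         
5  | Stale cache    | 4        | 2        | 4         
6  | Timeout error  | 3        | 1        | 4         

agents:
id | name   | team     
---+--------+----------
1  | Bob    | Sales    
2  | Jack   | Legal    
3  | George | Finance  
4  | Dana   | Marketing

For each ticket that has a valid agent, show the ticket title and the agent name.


INNER JOIN keeps only tickets rows whose agent_id matches an id in agents. Walk through each ticket:
  - ticket 1 (Bad redirect): agent_id=3 -> matches George
  - ticket 2 (Login fails): agent_id=1 -> matches Bob
  - ticket 3 (Race condition): agent_id=NULL, no match -> dropped
  - ticket 4 (Off by one): agent_id=NULL, no match -> dropped
  - ticket 5 (Stale cache): agent_id=4 -> matches Dana
  - ticket 6 (Timeout error): agent_id=3 -> matches George
So 2 of 6 rows are dropped.

SQL:
SELECT a.title, b.name AS agent
FROM tickets a
INNER JOIN agents b ON a.agent_id = b.id

Result:
title         | agent 
--------------+-------
Bad redirect  | George
Login fails   | Bob   
Stale cache   | Dana  
Timeout error | George


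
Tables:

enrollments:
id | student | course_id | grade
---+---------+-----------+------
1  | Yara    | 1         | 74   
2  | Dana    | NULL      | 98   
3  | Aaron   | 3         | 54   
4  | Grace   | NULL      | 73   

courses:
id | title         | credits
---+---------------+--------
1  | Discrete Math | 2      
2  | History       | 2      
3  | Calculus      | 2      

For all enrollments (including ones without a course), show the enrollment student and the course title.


LEFT JOIN keeps every row from enrollments (the left table); where course_id has no match in courses, the course columns become NULL. Walk through each enrollment:
  - enrollment 1 (Yara): course_id=1 -> matches Discrete Math
  - enrollment 2 (Dana): course_id=NULL, no match -> kept with NULL
  - enrollment 3 (Aaron): course_id=3 -> matches Calculus
  - enrollment 4 (Grace): course_id=NULL, no match -> kept with NULL
All 4 rows appear; 2 have NULL course.

SQL:
SELECT a.student, b.title AS course
FROM enrollments a
LEFT JOIN courses b ON a.course_id = b.id

Result:
student | course       
--------+--------------
Yara    | Discrete Math
Dana    | NULL         
Aaron   | Calculus     
Grace   | NULL         


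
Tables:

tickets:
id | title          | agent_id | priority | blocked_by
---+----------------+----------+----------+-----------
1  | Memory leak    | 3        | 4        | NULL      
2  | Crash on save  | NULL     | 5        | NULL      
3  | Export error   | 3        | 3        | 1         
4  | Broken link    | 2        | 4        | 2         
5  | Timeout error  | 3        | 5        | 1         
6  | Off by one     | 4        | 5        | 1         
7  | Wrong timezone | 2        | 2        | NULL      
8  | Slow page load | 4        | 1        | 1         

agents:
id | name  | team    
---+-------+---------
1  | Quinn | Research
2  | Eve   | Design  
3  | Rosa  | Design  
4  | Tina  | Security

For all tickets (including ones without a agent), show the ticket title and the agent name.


LEFT JOIN keeps every row from tickets (the left table); where agent_id has no match in agents, the agent columns become NULL. Walk through each ticket:
  - ticket 1 (Memory leak): agent_id=3 -> matches Rosa
  - ticket 2 (Crash on save): agent_id=NULL, no match -> kept with NULL
  - ticket 3 (Export error): agent_id=3 -> matches Rosa
  - ticket 4 (Broken link): agent_id=2 -> matches Eve
  - ticket 5 (Timeout error): agent_id=3 -> matches Rosa
  - ticket 6 (Off by one): agent_id=4 -> matches Tina
  - ticket 7 (Wrong timezone): agent_id=2 -> matches Eve
  - ticket 8 (Slow page load): agent_id=4 -> matches Tina
All 8 rows appear; 1 has NULL agent.

SQL:
SELECT a.title, b.name AS agent
FROM tickets a
LEFT JOIN agents b ON a.agent_id = b.id

Result:
title          | agent
---------------+------
Memory leak    | Rosa 
Crash on save  | NULL 
Export error   | Rosa 
Broken link    | Eve  
Timeout error  | Rosa 
Off by one     | Tina 
Wrong timezone | Eve  
Slow page load | Tina 


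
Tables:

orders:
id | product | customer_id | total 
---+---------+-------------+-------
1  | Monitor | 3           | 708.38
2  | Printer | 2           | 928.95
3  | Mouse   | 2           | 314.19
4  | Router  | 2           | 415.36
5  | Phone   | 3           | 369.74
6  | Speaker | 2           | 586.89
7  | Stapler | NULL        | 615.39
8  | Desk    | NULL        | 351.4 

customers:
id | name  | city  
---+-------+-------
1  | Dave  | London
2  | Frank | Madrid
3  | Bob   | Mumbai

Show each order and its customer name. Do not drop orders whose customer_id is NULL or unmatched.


LEFT JOIN keeps every row from orders (the left table); where customer_id has no match in customers, the customer columns become NULL. Walk through each order:
  - order 1 (Monitor): customer_id=3 -> matches Bob
  - order 2 (Printer): customer_id=2 -> matches Frank
  - order 3 (Mouse): customer_id=2 -> matches Frank
  - order 4 (Router): customer_id=2 -> matches Frank
  - order 5 (Phone): customer_id=3 -> matches Bob
  - order 6 (Speaker): customer_id=2 -> matches Frank
  - order 7 (Stapler): customer_id=NULL, no match -> kept with NULL
  - order 8 (Desk): customer_id=NULL, no match -> kept with NULL
All 8 rows appear; 2 have NULL customer.

SQL:
SELECT a.product, b.name AS customer
FROM orders a
LEFT JOIN customers b ON a.customer_id = b.id

Result:
product | customer
--------+---------
Monitor | Bob     
Printer | Frank   
Mouse   | Frank   
Router  | Frank   
Phone   | Bob     
Speaker | Frank   
Stapler | NULL    
Desk    | NULL    


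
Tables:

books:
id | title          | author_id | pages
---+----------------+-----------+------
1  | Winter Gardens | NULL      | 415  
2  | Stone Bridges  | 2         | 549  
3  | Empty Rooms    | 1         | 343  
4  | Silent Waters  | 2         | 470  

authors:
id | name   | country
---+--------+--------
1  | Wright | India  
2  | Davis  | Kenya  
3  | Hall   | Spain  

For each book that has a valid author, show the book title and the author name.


INNER JOIN keeps only books rows whose author_id matches an id in authors. Walk through each book:
  - book 1 (Winter Gardens): author_id=NULL, no match -> dropped
  - book 2 (Stone Bridges): author_id=2 -> matches Davis
  - book 3 (Empty Rooms): author_id=1 -> matches Wright
  - book 4 (Silent Waters): author_id=2 -> matches Davis
So 1 of 4 rows is dropped.

SQL:
SELECT a.title, b.name AS author
FROM books a
INNER JOIN authors b ON a.author_id = b.id

Result:
title         | author
--------------+-------
Stone Bridges | Davis 
Empty Rooms   | Wright
Silent Waters | Davis 


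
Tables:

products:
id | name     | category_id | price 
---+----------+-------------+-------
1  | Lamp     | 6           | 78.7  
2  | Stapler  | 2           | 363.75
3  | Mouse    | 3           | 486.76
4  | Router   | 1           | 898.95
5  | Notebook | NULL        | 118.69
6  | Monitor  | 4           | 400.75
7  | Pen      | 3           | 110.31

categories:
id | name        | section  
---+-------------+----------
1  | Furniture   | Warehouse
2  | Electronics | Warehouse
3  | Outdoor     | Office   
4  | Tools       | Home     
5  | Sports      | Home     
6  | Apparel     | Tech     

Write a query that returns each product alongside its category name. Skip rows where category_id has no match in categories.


INNER JOIN keeps only products rows whose category_id matches an id in categories. Walk through each product:
  - product 1 (Lamp): category_id=6 -> matches Apparel
  - product 2 (Stapler): category_id=2 -> matches Electronics
  - product 3 (Mouse): category_id=3 -> matches Outdoor
  - product 4 (Router): category_id=1 -> matches Furniture
  - product 5 (Notebook): category_id=NULL, no match -> dropped
  - product 6 (Monitor): category_id=4 -> matches Tools
  - product 7 (Pen): category_id=3 -> matches Outdoor
So 1 of 7 rows is dropped.

SQL:
SELECT a.name, b.name AS category
FROM products a
INNER JOIN categories b ON a.category_id = b.id

Result:
name    | category   
--------+------------
Lamp    | Apparel    
Stapler | Electronics
Mouse   | Outdoor    
Router  | Furniture  
Monitor | Tools      
Pen     | Outdoor    


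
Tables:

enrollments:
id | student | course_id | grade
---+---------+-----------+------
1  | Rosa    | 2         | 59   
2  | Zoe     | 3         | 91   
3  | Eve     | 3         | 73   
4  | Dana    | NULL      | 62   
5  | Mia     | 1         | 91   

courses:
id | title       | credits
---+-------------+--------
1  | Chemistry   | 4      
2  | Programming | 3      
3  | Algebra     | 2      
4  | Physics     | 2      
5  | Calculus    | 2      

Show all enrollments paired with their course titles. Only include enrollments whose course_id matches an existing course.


INNER JOIN keeps only enrollments rows whose course_id matches an id in courses. Walk through each enrollment:
  - enrollment 1 (Rosa): course_id=2 -> matches Programming
  - enrollment 2 (Zoe): course_id=3 -> matches Algebra
  - enrollment 3 (Eve): course_id=3 -> matches Algebra
  - enrollment 4 (Dana): course_id=NULL, no match -> dropped
  - enrollment 5 (Mia): course_id=1 -> matches Chemistry
So 1 of 5 rows is dropped.

SQL:
SELECT a.student, b.title AS course
FROM enrollments a
INNER JOIN courses b ON a.course_id = b.id

Result:
student | course     
--------+------------
Rosa    | Programming
Zoe     | Algebra    
Eve     | Algebra    
Mia     | Chemistry  


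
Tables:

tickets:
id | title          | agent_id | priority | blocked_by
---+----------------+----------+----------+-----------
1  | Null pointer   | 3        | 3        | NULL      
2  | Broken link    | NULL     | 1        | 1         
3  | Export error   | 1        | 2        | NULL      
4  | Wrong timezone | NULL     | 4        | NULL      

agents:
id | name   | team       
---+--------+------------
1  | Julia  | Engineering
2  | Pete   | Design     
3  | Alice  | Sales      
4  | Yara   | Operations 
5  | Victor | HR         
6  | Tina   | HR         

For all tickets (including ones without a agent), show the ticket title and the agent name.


LEFT JOIN keeps every row from tickets (the left table); where agent_id has no match in agents, the agent columns become NULL. Walk through each ticket:
  - ticket 1 (Null pointer): agent_id=3 -> matches Alice
  - ticket 2 (Broken link): agent_id=NULL, no match -> kept with NULL
  - ticket 3 (Export error): agent_id=1 -> matches Julia
  - ticket 4 (Wrong timezone): agent_id=NULL, no match -> kept with NULL
All 4 rows appear; 2 have NULL agent.

SQL:
SELECT a.title, b.name AS agent
FROM tickets a
LEFT JOIN agents b ON a.agent_id = b.id

Result:
title          | agent
---------------+------
Null pointer   | Alice
Broken link    | NULL 
Export error   | Julia
Wrong timezone | NULL 


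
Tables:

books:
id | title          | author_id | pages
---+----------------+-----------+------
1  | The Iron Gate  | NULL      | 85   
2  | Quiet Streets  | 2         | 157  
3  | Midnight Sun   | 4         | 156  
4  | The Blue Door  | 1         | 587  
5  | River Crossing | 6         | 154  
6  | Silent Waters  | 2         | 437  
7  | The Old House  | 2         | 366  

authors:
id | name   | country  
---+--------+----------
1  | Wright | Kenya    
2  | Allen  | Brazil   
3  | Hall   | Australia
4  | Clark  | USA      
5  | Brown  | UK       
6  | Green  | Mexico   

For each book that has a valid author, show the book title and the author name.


INNER JOIN keeps only books rows whose author_id matches an id in authors. Walk through each book:
  - book 1 (The Iron Gate): author_id=NULL, no match -> dropped
  - book 2 (Quiet Streets): author_id=2 -> matches Allen
  - book 3 (Midnight Sun): author_id=4 -> matches Clark
  - book 4 (The Blue Door): author_id=1 -> matches Wright
  - book 5 (River Crossing): author_id=6 -> matches Green
  - book 6 (Silent Waters): author_id=2 -> matches Allen
  - book 7 (The Old House): author_id=2 -> matches Allen
So 1 of 7 rows is dropped.

SQL:
SELECT a.title, b.name AS author
FROM books a
INNER JOIN authors b ON a.author_id = b.id

Result:
title          | author
---------------+-------
Quiet Streets  | Allen 
Midnight Sun   | Clark 
The Blue Door  | Wright
River Crossing | Green 
Silent Waters  | Allen 
The Old House  | Allen 


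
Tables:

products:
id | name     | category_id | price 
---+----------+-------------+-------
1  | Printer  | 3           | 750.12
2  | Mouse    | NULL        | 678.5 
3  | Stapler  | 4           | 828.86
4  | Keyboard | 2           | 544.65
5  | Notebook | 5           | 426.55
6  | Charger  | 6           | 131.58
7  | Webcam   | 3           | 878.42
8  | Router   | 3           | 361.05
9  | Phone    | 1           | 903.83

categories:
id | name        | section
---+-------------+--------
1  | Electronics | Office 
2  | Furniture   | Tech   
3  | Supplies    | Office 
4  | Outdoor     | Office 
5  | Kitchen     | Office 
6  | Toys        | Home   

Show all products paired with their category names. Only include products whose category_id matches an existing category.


INNER JOIN keeps only products rows whose category_id matches an id in categories. Walk through each product:
  - product 1 (Printer): category_id=3 -> matches Supplies
  - product 2 (Mouse): category_id=NULL, no match -> dropped
  - product 3 (Stapler): category_id=4 -> matches Outdoor
  - product 4 (Keyboard): category_id=2 -> matches Furniture
  - product 5 (Notebook): category_id=5 -> matches Kitchen
  - product 6 (Charger): category_id=6 -> matches Toys
  - product 7 (Webcam): category_id=3 -> matches Supplies
  - product 8 (Router): category_id=3 -> matches Supplies
  - product 9 (Phone): category_id=1 -> matches Electronics
So 1 of 9 rows is dropped.

SQL:
SELECT a.name, b.name AS category
FROM products a
INNER JOIN categories b ON a.category_id = b.id

Result:
name     | category   
---------+------------
Printer  | Supplies   
Stapler  | Outdoor    
Keyboard | Furniture  
Notebook | Kitchen    
Charger  | Toys       
Webcam   | Supplies   
Router   | Supplies   
Phone    | Electronics


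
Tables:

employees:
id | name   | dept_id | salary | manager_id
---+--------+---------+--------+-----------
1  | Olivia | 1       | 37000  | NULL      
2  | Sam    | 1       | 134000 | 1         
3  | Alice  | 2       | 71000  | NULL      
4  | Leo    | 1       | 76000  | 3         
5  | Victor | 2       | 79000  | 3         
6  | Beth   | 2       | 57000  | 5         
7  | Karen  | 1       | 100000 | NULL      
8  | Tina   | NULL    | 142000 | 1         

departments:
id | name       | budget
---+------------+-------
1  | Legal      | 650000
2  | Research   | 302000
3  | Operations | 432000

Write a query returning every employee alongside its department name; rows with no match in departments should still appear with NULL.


LEFT JOIN keeps every row from employees (the left table); where dept_id has no match in departments, the department columns become NULL. Walk through each employee:
  - employee 1 (Olivia): dept_id=1 -> matches Legal
  - employee 2 (Sam): dept_id=1 -> matches Legal
  - employee 3 (Alice): dept_id=2 -> matches Research
  - employee 4 (Leo): dept_id=1 -> matches Legal
  - employee 5 (Victor): dept_id=2 -> matches Research
  - employee 6 (Beth): dept_id=2 -> matches Research
  - employee 7 (Karen): dept_id=1 -> matches Legal
  - employee 8 (Tina): dept_id=NULL, no match -> kept with NULL
All 8 rows appear; 1 has NULL department.

SQL:
SELECT a.name, b.name AS department
FROM employees a
LEFT JOIN departments b ON a.dept_id = b.id

Result:
name   | department
-------+-----------
Olivia | Legal     
Sam    | Legal     
Alice  | Research  
Leo    | Legal     
Victor | Research  
Beth   | Research  
Karen  | Legal     
Tina   | NULL      


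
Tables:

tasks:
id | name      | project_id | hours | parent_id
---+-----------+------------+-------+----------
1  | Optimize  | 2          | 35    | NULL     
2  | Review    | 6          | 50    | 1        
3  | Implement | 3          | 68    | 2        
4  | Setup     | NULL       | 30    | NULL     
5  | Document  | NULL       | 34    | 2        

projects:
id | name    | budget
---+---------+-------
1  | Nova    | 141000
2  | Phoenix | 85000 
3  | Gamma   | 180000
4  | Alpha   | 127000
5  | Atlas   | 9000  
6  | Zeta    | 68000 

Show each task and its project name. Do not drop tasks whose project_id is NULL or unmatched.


LEFT JOIN keeps every row from tasks (the left table); where project_id has no match in projects, the project columns become NULL. Walk through each task:
  - task 1 (Optimize): project_id=2 -> matches Phoenix
  - task 2 (Review): project_id=6 -> matches Zeta
  - task 3 (Implement): project_id=3 -> matches Gamma
  - task 4 (Setup): project_id=NULL, no match -> kept with NULL
  - task 5 (Document): project_id=NULL, no match -> kept with NULL
All 5 rows appear; 2 have NULL project.

SQL:
SELECT a.name, b.name AS project
FROM tasks a
LEFT JOIN projects b ON a.project_id = b.id

Result:
name      | project
----------+--------
Optimize  | Phoenix
Review    | Zeta   
Implement | Gamma  
Setup     | NULL   
Document  | NULL   


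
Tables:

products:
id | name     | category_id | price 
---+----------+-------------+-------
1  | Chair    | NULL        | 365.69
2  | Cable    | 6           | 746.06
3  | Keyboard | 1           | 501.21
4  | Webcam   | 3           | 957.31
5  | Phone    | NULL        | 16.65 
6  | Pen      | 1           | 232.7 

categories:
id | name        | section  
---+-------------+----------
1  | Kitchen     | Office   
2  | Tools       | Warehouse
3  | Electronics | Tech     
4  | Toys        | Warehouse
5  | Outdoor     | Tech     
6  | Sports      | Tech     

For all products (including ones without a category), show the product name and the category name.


LEFT JOIN keeps every row from products (the left table); where category_id has no match in categories, the category columns become NULL. Walk through each product:
  - product 1 (Chair): category_id=NULL, no match -> kept with NULL
  - product 2 (Cable): category_id=6 -> matches Sports
  - product 3 (Keyboard): category_id=1 -> matches Kitchen
  - product 4 (Webcam): category_id=3 -> matches Electronics
  - product 5 (Phone): category_id=NULL, no match -> kept with NULL
  - product 6 (Pen): category_id=1 -> matches Kitchen
All 6 rows appear; 2 have NULL category.

SQL:
SELECT a.name, b.name AS category
FROM products a
LEFT JOIN categories b ON a.category_id = b.id

Result:
name     | category   
---------+------------
Chair    | NULL       
Cable    | Sports     
Keyboard | Kitchen    
Webcam   | Electronics
Phone    | NULL       
Pen      | Kitchen    


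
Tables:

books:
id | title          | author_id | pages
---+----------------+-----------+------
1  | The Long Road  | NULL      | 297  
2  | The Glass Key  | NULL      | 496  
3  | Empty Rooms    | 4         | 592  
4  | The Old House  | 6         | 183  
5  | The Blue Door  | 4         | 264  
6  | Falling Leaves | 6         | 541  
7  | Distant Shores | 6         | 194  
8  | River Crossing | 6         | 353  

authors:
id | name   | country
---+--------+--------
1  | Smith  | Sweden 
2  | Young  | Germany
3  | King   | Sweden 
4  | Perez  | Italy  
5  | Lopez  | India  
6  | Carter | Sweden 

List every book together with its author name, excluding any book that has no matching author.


INNER JOIN keeps only books rows whose author_id matches an id in authors. Walk through each book:
  - book 1 (The Long Road): author_id=NULL, no match -> dropped
  - book 2 (The Glass Key): author_id=NULL, no match -> dropped
  - book 3 (Empty Rooms): author_id=4 -> matches Perez
  - book 4 (The Old House): author_id=6 -> matches Carter
  - book 5 (The Blue Door): author_id=4 -> matches Perez
  - book 6 (Falling Leaves): author_id=6 -> matches Carter
  - book 7 (Distant Shores): author_id=6 -> matches Carter
  - book 8 (River Crossing): author_id=6 -> matches Carter
So 2 of 8 rows are dropped.

SQL:
SELECT a.title, b.name AS author
FROM books a
INNER JOIN authors b ON a.author_id = b.id

Result:
title          | author
---------------+-------
Empty Rooms    | Perez 
The Old House  | Carter
The Blue Door  | Perez 
Falling Leaves | Carter
Distant Shores | Carter
River Crossing | Carter


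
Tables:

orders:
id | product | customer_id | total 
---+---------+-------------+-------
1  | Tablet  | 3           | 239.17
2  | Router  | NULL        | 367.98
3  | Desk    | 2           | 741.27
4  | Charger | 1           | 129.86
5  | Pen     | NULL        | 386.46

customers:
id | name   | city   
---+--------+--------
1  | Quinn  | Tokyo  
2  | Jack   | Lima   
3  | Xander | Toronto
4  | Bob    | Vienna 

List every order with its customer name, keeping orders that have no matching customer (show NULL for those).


LEFT JOIN keeps every row from orders (the left table); where customer_id has no match in customers, the customer columns become NULL. Walk through each order:
  - order 1 (Tablet): customer_id=3 -> matches Xander
  - order 2 (Router): customer_id=NULL, no match -> kept with NULL
  - order 3 (Desk): customer_id=2 -> matches Jack
  - order 4 (Charger): customer_id=1 -> matches Quinn
  - order 5 (Pen): customer_id=NULL, no match -> kept with NULL
All 5 rows appear; 2 have NULL customer.

SQL:
SELECT a.product, b.name AS customer
FROM orders a
LEFT JOIN customers b ON a.customer_id = b.id

Result:
product | customer
--------+---------
Tablet  | Xander  
Router  | NULL    
Desk    | Jack    
Charger | Quinn   
Pen     | NULL    
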